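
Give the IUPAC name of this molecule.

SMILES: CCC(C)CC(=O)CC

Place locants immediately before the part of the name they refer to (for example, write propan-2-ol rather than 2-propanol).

5-methylheptan-3-one

Counting along the main chain through the carbonyl gives 7 carbons: the parent is heptane.
The highest-priority functional group is a ketone (C=O on an internal carbon), so the name ends in -one.
Number the chain so that numbering from this end puts the carbonyl group at C-3 rather than C-5.
With this numbering: the carbonyl at C-3; a methyl group at C-5.
Putting it together: 5-methylheptan-3-one.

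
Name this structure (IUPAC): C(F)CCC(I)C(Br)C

The parent chain contains 6 carbons (hexane).
Number the chain so that the substituent locant set {1,4,5} is lower than {2,3,6} at the first point of difference.
This places a bromo group at C-5; a fluoro group at C-1; an iodo group at C-4.
The substituents are ordered alphabetically, ignoring any di-/tri- multipliers.
The name is 5-bromo-1-fluoro-4-iodohexane.

5-bromo-1-fluoro-4-iodohexane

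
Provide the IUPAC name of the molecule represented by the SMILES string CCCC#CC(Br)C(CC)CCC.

6-bromo-7-ethyldec-4-yne

Counting along the main chain through the multiple bond gives 10 carbons: the parent is decane.
There is one C≡C triple bond, indicated by the ending -yne.
The numbering direction is chosen so that numbering from this end puts the triple bond at C-4 rather than C-6.
With this numbering: the triple bond between C-4 and C-5; a bromo group at C-6; an ethyl group at C-7.
Prefixes are listed alphabetically: bromo, ethyl.
The name is 6-bromo-7-ethyldec-4-yne.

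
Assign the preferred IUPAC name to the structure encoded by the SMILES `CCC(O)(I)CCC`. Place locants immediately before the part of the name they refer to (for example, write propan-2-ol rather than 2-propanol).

The longest chain bearing the –OH group is 6 carbons long (hexane).
An alcohol (–OH) is the principal characteristic group, giving the suffix -ol.
Number the chain so that numbering from this end puts the hydroxyl group at C-3 rather than C-4.
This places the hydroxyl at C-3; an iodo group at C-3.
Assembling the pieces gives 3-iodohexan-3-ol.

3-iodohexan-3-ol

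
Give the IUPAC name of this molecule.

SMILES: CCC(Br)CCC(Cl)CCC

The longest carbon chain is 9 atoms: the parent is nonane.
The numbering direction is chosen so that the substituent locant set {3,6} is lower than {4,7} at the first point of difference.
That gives a bromo group at C-3; a chloro group at C-6.
Prefixes are listed alphabetically: bromo, chloro.
Putting it together: 3-bromo-6-chlorononane.

3-bromo-6-chlorononane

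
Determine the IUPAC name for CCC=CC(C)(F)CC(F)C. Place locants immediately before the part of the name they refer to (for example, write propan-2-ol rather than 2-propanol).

5,7-difluoro-5-methyloct-3-ene

The longest chain bearing the multiple bond is 8 carbons long (octane).
There is one C=C double bond, indicated by the ending -ene.
Choose the numbering such that numbering from this end puts the double bond at C-3 rather than C-5.
With this numbering: the double bond between C-3 and C-4; fluoro groups at C-5 and C-7; a methyl group at C-5.
Prefixes are listed alphabetically: fluoro, methyl.
Putting it together: 5,7-difluoro-5-methyloct-3-ene.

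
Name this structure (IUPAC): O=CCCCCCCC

Counting along the main chain through the –CHO group gives 8 carbons: the parent is octane.
The principal characteristic group is an aldehyde (terminal –CHO), named with the suffix -al.
Number the chain so that the aldehyde carbon is C-1 by definition.
The name is octanal.

octanal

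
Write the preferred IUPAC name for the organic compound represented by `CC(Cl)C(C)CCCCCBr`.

1-bromo-7-chloro-6-methyloctane

The longest carbon chain is 8 atoms: the parent is octane.
Number the chain so that the substituent locant set {1,6,7} is lower than {2,3,8} at the first point of difference.
With this numbering: a bromo group at C-1; a chloro group at C-7; a methyl group at C-6.
Prefixes are listed alphabetically: bromo, chloro, methyl.
Putting it together: 1-bromo-7-chloro-6-methyloctane.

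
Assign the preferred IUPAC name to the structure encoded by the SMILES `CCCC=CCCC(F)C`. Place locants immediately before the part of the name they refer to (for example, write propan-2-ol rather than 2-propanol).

The longest chain bearing the multiple bond is 9 carbons long (nonane).
A C=C double bond in the chain gives the infix -ene-.
Choose the numbering such that numbering from this end puts the double bond at C-4 rather than C-5.
This places the double bond between C-4 and C-5; a fluoro group at C-8.
The name is 8-fluoronon-4-ene.

8-fluoronon-4-ene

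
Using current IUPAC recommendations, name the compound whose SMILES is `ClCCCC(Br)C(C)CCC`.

4-bromo-1-chloro-5-methyloctane

The longest continuous carbon chain has 8 atoms, so the parent hydride is octane.
Choose the numbering such that the substituent locant set {1,4,5} is lower than {4,5,8} at the first point of difference.
With this numbering: a bromo group at C-4; a chloro group at C-1; a methyl group at C-5.
The substituents are ordered alphabetically, ignoring any di-/tri- multipliers.
Putting it together: 4-bromo-1-chloro-5-methyloctane.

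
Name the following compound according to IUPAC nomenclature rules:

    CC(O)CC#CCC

hept-4-yn-2-ol

The longest chain bearing the –OH group and the multiple bond is 7 carbons long (heptane).
An alcohol (–OH) is the principal characteristic group, giving the suffix -ol.
A C≡C triple bond in the chain gives the infix -yne-.
Choose the numbering such that numbering from this end puts the hydroxyl group at C-2 rather than C-6.
That gives the hydroxyl at C-2; the triple bond between C-4 and C-5.
Putting it together: hept-4-yn-2-ol.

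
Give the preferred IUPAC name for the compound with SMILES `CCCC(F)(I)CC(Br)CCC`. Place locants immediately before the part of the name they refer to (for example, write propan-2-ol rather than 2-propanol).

The longest continuous carbon chain has 9 atoms, so the parent hydride is nonane.
The numbering direction is chosen so that the substituent locant set {4,4,6} is lower than {4,6,6} at the first point of difference.
With this numbering: a bromo group at C-6; a fluoro group at C-4; an iodo group at C-4.
Prefixes are listed alphabetically: bromo, fluoro, iodo.
The name is 6-bromo-4-fluoro-4-iodononane.

6-bromo-4-fluoro-4-iodononane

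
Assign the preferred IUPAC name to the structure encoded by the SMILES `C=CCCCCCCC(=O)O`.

non-8-enoic acid

Counting along the main chain through the –COOH group and the multiple bond gives 9 carbons: the parent is nonane.
A carboxylic acid (terminal –COOH) is the principal characteristic group, giving the suffix -oic acid.
There is one C=C double bond, indicated by the ending -ene.
Choose the numbering such that the carboxylic acid carbon is C-1 by definition.
With this numbering: the double bond between C-8 and C-9.
The name is non-8-enoic acid.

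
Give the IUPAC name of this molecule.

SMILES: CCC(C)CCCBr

The longest carbon chain is 6 atoms: the parent is hexane.
The numbering direction is chosen so that the substituent locant set {1,4} is lower than {3,6} at the first point of difference.
With this numbering: a bromo group at C-1; a methyl group at C-4.
Prefixes are listed alphabetically: bromo, methyl.
Assembling the pieces gives 1-bromo-4-methylhexane.

1-bromo-4-methylhexane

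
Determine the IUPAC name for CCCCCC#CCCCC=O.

undec-5-ynal

The longest chain bearing the –CHO group and the multiple bond is 11 carbons long (undecane).
An aldehyde (terminal –CHO) is the principal characteristic group, giving the suffix -al.
A C≡C triple bond in the chain gives the infix -yne-.
The numbering direction is chosen so that the aldehyde carbon is C-1 by definition.
That gives the triple bond between C-5 and C-6.
Putting it together: undec-5-ynal.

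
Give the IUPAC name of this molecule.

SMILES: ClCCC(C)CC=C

6-chloro-4-methylhex-1-ene

The longest carbon chain that includes the multiple bond has 6 carbons, so the parent hydride is hexane.
A C=C double bond in the chain gives the infix -ene-.
Choose the numbering such that numbering from this end puts the double bond at C-1 rather than C-5.
This places the double bond between C-1 and C-2; a chloro group at C-6; a methyl group at C-4.
Prefixes are listed alphabetically: chloro, methyl.
Putting it together: 6-chloro-4-methylhex-1-ene.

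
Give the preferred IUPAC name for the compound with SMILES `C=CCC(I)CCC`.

4-iodohept-1-ene

The longest chain bearing the multiple bond is 7 carbons long (heptane).
There is one C=C double bond, indicated by the ending -ene.
Choose the numbering such that numbering from this end puts the double bond at C-1 rather than C-6.
That gives the double bond between C-1 and C-2; an iodo group at C-4.
Putting it together: 4-iodohept-1-ene.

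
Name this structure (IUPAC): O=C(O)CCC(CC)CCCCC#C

4-ethyldec-9-ynoic acid

The longest carbon chain that includes the –COOH group and the multiple bond has 10 carbons, so the parent hydride is decane.
The highest-priority functional group is a carboxylic acid (terminal –COOH), so the name ends in -oic acid.
A C≡C triple bond in the chain gives the infix -yne-.
Number the chain so that the carboxylic acid carbon is C-1 by definition.
With this numbering: the triple bond between C-9 and C-10; an ethyl group at C-4.
Putting it together: 4-ethyldec-9-ynoic acid.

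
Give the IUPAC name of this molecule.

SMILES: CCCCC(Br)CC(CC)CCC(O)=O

Counting along the main chain through the –COOH group gives 10 carbons: the parent is decane.
The highest-priority functional group is a carboxylic acid (terminal –COOH), so the name ends in -oic acid.
The numbering direction is chosen so that the carboxylic acid carbon is C-1 by definition.
That gives a bromo group at C-6; an ethyl group at C-4.
Prefixes are listed alphabetically: bromo, ethyl.
Putting it together: 6-bromo-4-ethyldecanoic acid.

6-bromo-4-ethyldecanoic acid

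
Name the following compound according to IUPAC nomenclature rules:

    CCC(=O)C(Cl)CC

Counting along the main chain through the carbonyl gives 6 carbons: the parent is hexane.
The principal characteristic group is a ketone (C=O on an internal carbon), named with the suffix -one.
The numbering direction is chosen so that numbering from this end puts the carbonyl group at C-3 rather than C-4.
That gives the carbonyl at C-3; a chloro group at C-4.
Putting it together: 4-chlorohexan-3-one.

4-chlorohexan-3-one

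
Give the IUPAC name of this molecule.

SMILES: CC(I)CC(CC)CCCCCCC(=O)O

8-ethyl-10-iodoundecanoic acid

Counting along the main chain through the –COOH group gives 11 carbons: the parent is undecane.
A carboxylic acid (terminal –COOH) is the principal characteristic group, giving the suffix -oic acid.
Choose the numbering such that the carboxylic acid carbon is C-1 by definition.
This places an ethyl group at C-8; an iodo group at C-10.
Prefixes are listed alphabetically: ethyl, iodo.
Putting it together: 8-ethyl-10-iodoundecanoic acid.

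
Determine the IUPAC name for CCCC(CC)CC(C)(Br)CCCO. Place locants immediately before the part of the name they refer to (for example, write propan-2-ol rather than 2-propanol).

4-bromo-6-ethyl-4-methylnonan-1-ol

The longest chain bearing the –OH group is 9 carbons long (nonane).
An alcohol (–OH) is the principal characteristic group, giving the suffix -ol.
The numbering direction is chosen so that numbering from this end puts the hydroxyl group at C-1 rather than C-9.
With this numbering: the hydroxyl at C-1; a bromo group at C-4; an ethyl group at C-6; a methyl group at C-4.
Substituent prefixes are cited in alphabetical order (multiplying prefixes like di-/tri- are ignored for ordering).
The name is 4-bromo-6-ethyl-4-methylnonan-1-ol.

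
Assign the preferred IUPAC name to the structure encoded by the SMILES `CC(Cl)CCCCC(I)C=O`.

7-chloro-2-iodooctanal

Counting along the main chain through the –CHO group gives 8 carbons: the parent is octane.
The principal characteristic group is an aldehyde (terminal –CHO), named with the suffix -al.
The numbering direction is chosen so that the aldehyde carbon is C-1 by definition.
With this numbering: a chloro group at C-7; an iodo group at C-2.
Prefixes are listed alphabetically: chloro, iodo.
Assembling the pieces gives 7-chloro-2-iodooctanal.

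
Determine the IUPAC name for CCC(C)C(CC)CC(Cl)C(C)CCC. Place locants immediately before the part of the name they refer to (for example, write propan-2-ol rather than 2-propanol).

The longest continuous carbon chain has 10 atoms, so the parent hydride is decane.
Number the chain so that the substituent locant set {3,4,6,7} is lower than {4,5,7,8} at the first point of difference.
That gives a chloro group at C-6; an ethyl group at C-4; methyl groups at C-3 and C-7.
The substituents are ordered alphabetically, ignoring any di-/tri- multipliers.
Putting it together: 6-chloro-4-ethyl-3,7-dimethyldecane.

6-chloro-4-ethyl-3,7-dimethyldecane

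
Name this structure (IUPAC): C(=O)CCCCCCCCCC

Counting along the main chain through the –CHO group gives 11 carbons: the parent is undecane.
The principal characteristic group is an aldehyde (terminal –CHO), named with the suffix -al.
Number the chain so that the aldehyde carbon is C-1 by definition.
Assembling the pieces gives undecanal.

undecanal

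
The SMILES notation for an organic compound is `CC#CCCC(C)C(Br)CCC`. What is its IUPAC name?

7-bromo-6-methyldec-2-yne

The longest carbon chain that includes the multiple bond has 10 carbons, so the parent hydride is decane.
There is one C≡C triple bond, indicated by the ending -yne.
Number the chain so that numbering from this end puts the triple bond at C-2 rather than C-8.
With this numbering: the triple bond between C-2 and C-3; a bromo group at C-7; a methyl group at C-6.
Substituent prefixes are cited in alphabetical order (multiplying prefixes like di-/tri- are ignored for ordering).
Putting it together: 7-bromo-6-methyldec-2-yne.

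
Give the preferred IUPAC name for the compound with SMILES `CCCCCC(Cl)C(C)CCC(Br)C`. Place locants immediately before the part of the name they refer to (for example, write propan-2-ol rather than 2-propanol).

The parent chain contains 11 carbons (undecane).
Number the chain so that the substituent locant set {2,5,6} is lower than {6,7,10} at the first point of difference.
This places a bromo group at C-2; a chloro group at C-6; a methyl group at C-5.
Substituent prefixes are cited in alphabetical order (multiplying prefixes like di-/tri- are ignored for ordering).
Putting it together: 2-bromo-6-chloro-5-methylundecane.

2-bromo-6-chloro-5-methylundecane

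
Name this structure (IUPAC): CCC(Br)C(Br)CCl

The parent chain contains 5 carbons (pentane).
The numbering direction is chosen so that the substituent locant set {1,2,3} is lower than {3,4,5} at the first point of difference.
With this numbering: bromo groups at C-2 and C-3; a chloro group at C-1.
Prefixes are listed alphabetically: bromo, chloro.
Putting it together: 2,3-dibromo-1-chloropentane.

2,3-dibromo-1-chloropentane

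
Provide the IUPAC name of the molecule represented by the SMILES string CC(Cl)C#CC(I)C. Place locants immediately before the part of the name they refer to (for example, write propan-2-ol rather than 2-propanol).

The longest carbon chain that includes the multiple bond has 6 carbons, so the parent hydride is hexane.
A C≡C triple bond in the chain gives the infix -yne-.
The numbering direction is chosen so that the locant sets are identical either way, so the alphabetically earlier chloro substituent takes the lower locant (2 rather than 5).
With this numbering: the triple bond between C-3 and C-4; a chloro group at C-2; an iodo group at C-5.
Prefixes are listed alphabetically: chloro, iodo.
Putting it together: 2-chloro-5-iodohex-3-yne.

2-chloro-5-iodohex-3-yne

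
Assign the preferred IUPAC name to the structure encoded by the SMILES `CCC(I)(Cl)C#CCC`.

5-chloro-5-iodohept-3-yne

The longest chain bearing the multiple bond is 7 carbons long (heptane).
There is one C≡C triple bond, indicated by the ending -yne.
The numbering direction is chosen so that numbering from this end puts the triple bond at C-3 rather than C-4.
That gives the triple bond between C-3 and C-4; a chloro group at C-5; an iodo group at C-5.
The substituents are ordered alphabetically, ignoring any di-/tri- multipliers.
The name is 5-chloro-5-iodohept-3-yne.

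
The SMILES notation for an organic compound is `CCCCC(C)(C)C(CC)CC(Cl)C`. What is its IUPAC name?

The longest continuous carbon chain has 9 atoms, so the parent hydride is nonane.
Number the chain so that the substituent locant set {2,4,5,5} is lower than {5,5,6,8} at the first point of difference.
That gives a chloro group at C-2; an ethyl group at C-4; two methyl groups at C-5.
Substituent prefixes are cited in alphabetical order (multiplying prefixes like di-/tri- are ignored for ordering).
Putting it together: 2-chloro-4-ethyl-5,5-dimethylnonane.

2-chloro-4-ethyl-5,5-dimethylnonane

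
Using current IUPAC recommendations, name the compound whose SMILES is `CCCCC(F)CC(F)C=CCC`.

5,7-difluoroundec-3-ene

Counting along the main chain through the multiple bond gives 11 carbons: the parent is undecane.
There is one C=C double bond, indicated by the ending -ene.
The numbering direction is chosen so that numbering from this end puts the double bond at C-3 rather than C-8.
With this numbering: the double bond between C-3 and C-4; fluoro groups at C-5 and C-7.
Putting it together: 5,7-difluoroundec-3-ene.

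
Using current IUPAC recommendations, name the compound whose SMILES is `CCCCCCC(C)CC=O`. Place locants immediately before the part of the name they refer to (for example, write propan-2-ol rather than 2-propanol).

The longest carbon chain that includes the –CHO group has 9 carbons, so the parent hydride is nonane.
An aldehyde (terminal –CHO) is the principal characteristic group, giving the suffix -al.
Number the chain so that the aldehyde carbon is C-1 by definition.
With this numbering: a methyl group at C-3.
Assembling the pieces gives 3-methylnonanal.

3-methylnonanal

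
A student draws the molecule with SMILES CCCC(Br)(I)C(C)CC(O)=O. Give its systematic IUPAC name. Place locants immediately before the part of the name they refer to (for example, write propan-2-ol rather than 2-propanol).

The longest chain bearing the –COOH group is 7 carbons long (heptane).
A carboxylic acid (terminal –COOH) is the principal characteristic group, giving the suffix -oic acid.
Choose the numbering such that the carboxylic acid carbon is C-1 by definition.
This places a bromo group at C-4; an iodo group at C-4; a methyl group at C-3.
Prefixes are listed alphabetically: bromo, iodo, methyl.
Putting it together: 4-bromo-4-iodo-3-methylheptanoic acid.

4-bromo-4-iodo-3-methylheptanoic acid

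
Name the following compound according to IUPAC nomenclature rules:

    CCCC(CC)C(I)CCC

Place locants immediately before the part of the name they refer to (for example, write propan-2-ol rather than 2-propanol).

4-ethyl-5-iodooctane

The parent chain contains 8 carbons (octane).
Number the chain so that the locant sets are identical either way, so the alphabetically earlier ethyl substituent takes the lower locant (4 rather than 5).
That gives an ethyl group at C-4; an iodo group at C-5.
Prefixes are listed alphabetically: ethyl, iodo.
Assembling the pieces gives 4-ethyl-5-iodooctane.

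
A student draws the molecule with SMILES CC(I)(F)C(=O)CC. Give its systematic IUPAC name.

The longest carbon chain that includes the carbonyl has 5 carbons, so the parent hydride is pentane.
A ketone (C=O on an internal carbon) is the principal characteristic group, giving the suffix -one.
Choose the numbering such that the substituent locant set {2,2} is lower than {4,4} at the first point of difference.
With this numbering: the carbonyl at C-3; a fluoro group at C-2; an iodo group at C-2.
Prefixes are listed alphabetically: fluoro, iodo.
Assembling the pieces gives 2-fluoro-2-iodopentan-3-one.

2-fluoro-2-iodopentan-3-one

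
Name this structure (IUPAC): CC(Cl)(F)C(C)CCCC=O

Counting along the main chain through the –CHO group gives 7 carbons: the parent is heptane.
The principal characteristic group is an aldehyde (terminal –CHO), named with the suffix -al.
Number the chain so that the aldehyde carbon is C-1 by definition.
This places a chloro group at C-6; a fluoro group at C-6; a methyl group at C-5.
The substituents are ordered alphabetically, ignoring any di-/tri- multipliers.
The name is 6-chloro-6-fluoro-5-methylheptanal.

6-chloro-6-fluoro-5-methylheptanal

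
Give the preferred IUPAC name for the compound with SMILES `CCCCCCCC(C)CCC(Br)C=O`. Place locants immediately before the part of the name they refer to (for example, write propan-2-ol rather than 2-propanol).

2-bromo-5-methyldodecanal

The longest carbon chain that includes the –CHO group has 12 carbons, so the parent hydride is dodecane.
The highest-priority functional group is an aldehyde (terminal –CHO), so the name ends in -al.
Number the chain so that the aldehyde carbon is C-1 by definition.
This places a bromo group at C-2; a methyl group at C-5.
Substituent prefixes are cited in alphabetical order (multiplying prefixes like di-/tri- are ignored for ordering).
The name is 2-bromo-5-methyldodecanal.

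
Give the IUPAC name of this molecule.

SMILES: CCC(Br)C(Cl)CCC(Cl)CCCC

3-bromo-4,7-dichloroundecane

The longest carbon chain is 11 atoms: the parent is undecane.
The numbering direction is chosen so that the substituent locant set {3,4,7} is lower than {5,8,9} at the first point of difference.
This places a bromo group at C-3; chloro groups at C-4 and C-7.
The substituents are ordered alphabetically, ignoring any di-/tri- multipliers.
Putting it together: 3-bromo-4,7-dichloroundecane.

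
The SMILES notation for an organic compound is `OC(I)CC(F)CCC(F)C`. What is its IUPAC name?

Counting along the main chain through the –OH group gives 7 carbons: the parent is heptane.
The principal characteristic group is an alcohol (–OH), named with the suffix -ol.
Number the chain so that numbering from this end puts the hydroxyl group at C-1 rather than C-7.
This places the hydroxyl at C-1; fluoro groups at C-3 and C-6; an iodo group at C-1.
Prefixes are listed alphabetically: fluoro, iodo.
Assembling the pieces gives 3,6-difluoro-1-iodoheptan-1-ol.

3,6-difluoro-1-iodoheptan-1-ol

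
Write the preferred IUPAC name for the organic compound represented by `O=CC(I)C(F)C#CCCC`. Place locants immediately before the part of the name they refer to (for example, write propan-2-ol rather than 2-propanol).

The longest chain bearing the –CHO group and the multiple bond is 8 carbons long (octane).
An aldehyde (terminal –CHO) is the principal characteristic group, giving the suffix -al.
A C≡C triple bond in the chain gives the infix -yne-.
Choose the numbering such that the aldehyde carbon is C-1 by definition.
That gives the triple bond between C-4 and C-5; a fluoro group at C-3; an iodo group at C-2.
Prefixes are listed alphabetically: fluoro, iodo.
Assembling the pieces gives 3-fluoro-2-iodooct-4-ynal.

3-fluoro-2-iodooct-4-ynal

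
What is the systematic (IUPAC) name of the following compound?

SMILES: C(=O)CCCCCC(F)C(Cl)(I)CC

8-chloro-7-fluoro-8-iododecanal

Counting along the main chain through the –CHO group gives 10 carbons: the parent is decane.
The principal characteristic group is an aldehyde (terminal –CHO), named with the suffix -al.
Number the chain so that the aldehyde carbon is C-1 by definition.
This places a chloro group at C-8; a fluoro group at C-7; an iodo group at C-8.
The substituents are ordered alphabetically, ignoring any di-/tri- multipliers.
Putting it together: 8-chloro-7-fluoro-8-iododecanal.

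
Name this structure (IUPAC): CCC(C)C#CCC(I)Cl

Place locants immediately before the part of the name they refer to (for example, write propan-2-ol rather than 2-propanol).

1-chloro-1-iodo-5-methylhept-3-yne

The longest carbon chain that includes the multiple bond has 7 carbons, so the parent hydride is heptane.
The chain contains a C≡C triple bond, so the unsaturation ending is -yne.
Number the chain so that numbering from this end puts the triple bond at C-3 rather than C-4.
That gives the triple bond between C-3 and C-4; a chloro group at C-1; an iodo group at C-1; a methyl group at C-5.
Prefixes are listed alphabetically: chloro, iodo, methyl.
Assembling the pieces gives 1-chloro-1-iodo-5-methylhept-3-yne.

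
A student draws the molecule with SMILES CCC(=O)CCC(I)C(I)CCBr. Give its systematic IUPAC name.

The longest chain bearing the carbonyl is 9 carbons long (nonane).
The principal characteristic group is a ketone (C=O on an internal carbon), named with the suffix -one.
Number the chain so that numbering from this end puts the carbonyl group at C-3 rather than C-7.
With this numbering: the carbonyl at C-3; a bromo group at C-9; iodo groups at C-6 and C-7.
The substituents are ordered alphabetically, ignoring any di-/tri- multipliers.
The name is 9-bromo-6,7-diiodononan-3-one.

9-bromo-6,7-diiodononan-3-one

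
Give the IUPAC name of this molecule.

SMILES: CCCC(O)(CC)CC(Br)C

2-bromo-4-ethylheptan-4-ol

The longest chain bearing the –OH group is 7 carbons long (heptane).
The highest-priority functional group is an alcohol (–OH), so the name ends in -ol.
Number the chain so that the substituent locant set {2,4} is lower than {4,6} at the first point of difference.
That gives the hydroxyl at C-4; a bromo group at C-2; an ethyl group at C-4.
Prefixes are listed alphabetically: bromo, ethyl.
The name is 2-bromo-4-ethylheptan-4-ol.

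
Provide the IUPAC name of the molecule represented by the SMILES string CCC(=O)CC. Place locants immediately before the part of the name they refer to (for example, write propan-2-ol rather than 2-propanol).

The longest carbon chain that includes the carbonyl has 5 carbons, so the parent hydride is pentane.
The highest-priority functional group is a ketone (C=O on an internal carbon), so the name ends in -one.
Numbering from either end gives identical locants here.
With this numbering: the carbonyl at C-3.
The name is pentan-3-one.

pentan-3-one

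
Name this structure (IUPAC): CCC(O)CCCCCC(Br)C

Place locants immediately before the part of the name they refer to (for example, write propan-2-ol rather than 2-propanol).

The longest chain bearing the –OH group is 10 carbons long (decane).
An alcohol (–OH) is the principal characteristic group, giving the suffix -ol.
Number the chain so that numbering from this end puts the hydroxyl group at C-3 rather than C-8.
With this numbering: the hydroxyl at C-3; a bromo group at C-9.
Assembling the pieces gives 9-bromodecan-3-ol.

9-bromodecan-3-ol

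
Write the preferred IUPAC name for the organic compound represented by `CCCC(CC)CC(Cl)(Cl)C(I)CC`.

The parent chain contains 9 carbons (nonane).
The numbering direction is chosen so that the substituent locant set {3,4,4,6} is lower than {4,6,6,7} at the first point of difference.
That gives two chloro groups at C-4; an ethyl group at C-6; an iodo group at C-3.
The substituents are ordered alphabetically, ignoring any di-/tri- multipliers.
The name is 4,4-dichloro-6-ethyl-3-iodononane.

4,4-dichloro-6-ethyl-3-iodononane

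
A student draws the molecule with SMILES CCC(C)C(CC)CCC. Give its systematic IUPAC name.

The parent chain contains 7 carbons (heptane).
Choose the numbering such that the substituent locant set {3,4} is lower than {4,5} at the first point of difference.
With this numbering: an ethyl group at C-4; a methyl group at C-3.
Prefixes are listed alphabetically: ethyl, methyl.
Putting it together: 4-ethyl-3-methylheptane.

4-ethyl-3-methylheptane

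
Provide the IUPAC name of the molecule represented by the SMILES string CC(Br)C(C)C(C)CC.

2-bromo-3,4-dimethylhexane

The longest carbon chain is 6 atoms: the parent is hexane.
The numbering direction is chosen so that the substituent locant set {2,3,4} is lower than {3,4,5} at the first point of difference.
That gives a bromo group at C-2; methyl groups at C-3 and C-4.
Prefixes are listed alphabetically: bromo, methyl.
Putting it together: 2-bromo-3,4-dimethylhexane.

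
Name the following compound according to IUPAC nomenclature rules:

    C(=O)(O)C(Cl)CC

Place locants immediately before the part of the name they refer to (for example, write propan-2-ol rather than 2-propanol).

2-chlorobutanoic acid

The longest chain bearing the –COOH group is 4 carbons long (butane).
The highest-priority functional group is a carboxylic acid (terminal –COOH), so the name ends in -oic acid.
Choose the numbering such that the carboxylic acid carbon is C-1 by definition.
That gives a chloro group at C-2.
The name is 2-chlorobutanoic acid.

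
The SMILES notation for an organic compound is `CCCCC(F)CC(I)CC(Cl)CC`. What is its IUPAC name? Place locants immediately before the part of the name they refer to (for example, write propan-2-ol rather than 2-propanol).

The longest carbon chain is 11 atoms: the parent is undecane.
The numbering direction is chosen so that the substituent locant set {3,5,7} is lower than {5,7,9} at the first point of difference.
That gives a chloro group at C-3; a fluoro group at C-7; an iodo group at C-5.
The substituents are ordered alphabetically, ignoring any di-/tri- multipliers.
Putting it together: 3-chloro-7-fluoro-5-iodoundecane.

3-chloro-7-fluoro-5-iodoundecane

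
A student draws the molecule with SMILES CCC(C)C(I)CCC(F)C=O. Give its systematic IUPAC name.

The longest carbon chain that includes the –CHO group has 8 carbons, so the parent hydride is octane.
The principal characteristic group is an aldehyde (terminal –CHO), named with the suffix -al.
Choose the numbering such that the aldehyde carbon is C-1 by definition.
With this numbering: a fluoro group at C-2; an iodo group at C-5; a methyl group at C-6.
The substituents are ordered alphabetically, ignoring any di-/tri- multipliers.
The name is 2-fluoro-5-iodo-6-methyloctanal.

2-fluoro-5-iodo-6-methyloctanal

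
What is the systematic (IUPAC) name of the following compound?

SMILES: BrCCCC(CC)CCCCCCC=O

The longest chain bearing the –CHO group is 11 carbons long (undecane).
An aldehyde (terminal –CHO) is the principal characteristic group, giving the suffix -al.
The numbering direction is chosen so that the aldehyde carbon is C-1 by definition.
That gives a bromo group at C-11; an ethyl group at C-8.
Prefixes are listed alphabetically: bromo, ethyl.
The name is 11-bromo-8-ethylundecanal.

11-bromo-8-ethylundecanal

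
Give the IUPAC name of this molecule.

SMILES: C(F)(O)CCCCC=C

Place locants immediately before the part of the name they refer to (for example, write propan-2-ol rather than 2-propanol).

Counting along the main chain through the –OH group and the multiple bond gives 7 carbons: the parent is heptane.
The highest-priority functional group is an alcohol (–OH), so the name ends in -ol.
The chain contains a C=C double bond, so the unsaturation ending is -ene.
Number the chain so that numbering from this end puts the hydroxyl group at C-1 rather than C-7.
This places the hydroxyl at C-1; the double bond between C-6 and C-7; a fluoro group at C-1.
Putting it together: 1-fluorohept-6-en-1-ol.

1-fluorohept-6-en-1-ol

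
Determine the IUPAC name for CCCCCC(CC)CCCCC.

6-ethylundecane

The longest continuous carbon chain has 11 atoms, so the parent hydride is undecane.
Numbering from either end gives identical locants here.
This places an ethyl group at C-6.
Assembling the pieces gives 6-ethylundecane.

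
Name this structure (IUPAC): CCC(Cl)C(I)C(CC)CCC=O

6-chloro-4-ethyl-5-iodooctanal

The longest carbon chain that includes the –CHO group has 8 carbons, so the parent hydride is octane.
The highest-priority functional group is an aldehyde (terminal –CHO), so the name ends in -al.
Number the chain so that the aldehyde carbon is C-1 by definition.
This places a chloro group at C-6; an ethyl group at C-4; an iodo group at C-5.
The substituents are ordered alphabetically, ignoring any di-/tri- multipliers.
Putting it together: 6-chloro-4-ethyl-5-iodooctanal.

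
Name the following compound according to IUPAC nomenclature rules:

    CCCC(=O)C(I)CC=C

5-iodooct-7-en-4-one

The longest carbon chain that includes the carbonyl and the multiple bond has 8 carbons, so the parent hydride is octane.
A ketone (C=O on an internal carbon) is the principal characteristic group, giving the suffix -one.
A C=C double bond in the chain gives the infix -ene-.
The numbering direction is chosen so that numbering from this end puts the carbonyl group at C-4 rather than C-5.
That gives the carbonyl at C-4; the double bond between C-7 and C-8; an iodo group at C-5.
Putting it together: 5-iodooct-7-en-4-one.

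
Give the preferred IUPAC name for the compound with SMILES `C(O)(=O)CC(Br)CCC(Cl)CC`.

3-bromo-6-chlorooctanoic acid

The longest chain bearing the –COOH group is 8 carbons long (octane).
The principal characteristic group is a carboxylic acid (terminal –COOH), named with the suffix -oic acid.
Number the chain so that the carboxylic acid carbon is C-1 by definition.
This places a bromo group at C-3; a chloro group at C-6.
Prefixes are listed alphabetically: bromo, chloro.
Assembling the pieces gives 3-bromo-6-chlorooctanoic acid.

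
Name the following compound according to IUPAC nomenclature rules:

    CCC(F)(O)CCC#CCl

Counting along the main chain through the –OH group and the multiple bond gives 7 carbons: the parent is heptane.
The highest-priority functional group is an alcohol (–OH), so the name ends in -ol.
The chain contains a C≡C triple bond, so the unsaturation ending is -yne.
The numbering direction is chosen so that numbering from this end puts the hydroxyl group at C-3 rather than C-5.
With this numbering: the hydroxyl at C-3; the triple bond between C-6 and C-7; a chloro group at C-7; a fluoro group at C-3.
The substituents are ordered alphabetically, ignoring any di-/tri- multipliers.
Assembling the pieces gives 7-chloro-3-fluorohept-6-yn-3-ol.

7-chloro-3-fluorohept-6-yn-3-ol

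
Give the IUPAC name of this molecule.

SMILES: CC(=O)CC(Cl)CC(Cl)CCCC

Counting along the main chain through the carbonyl gives 10 carbons: the parent is decane.
The principal characteristic group is a ketone (C=O on an internal carbon), named with the suffix -one.
Number the chain so that numbering from this end puts the carbonyl group at C-2 rather than C-9.
That gives the carbonyl at C-2; chloro groups at C-4 and C-6.
Assembling the pieces gives 4,6-dichlorodecan-2-one.

4,6-dichlorodecan-2-one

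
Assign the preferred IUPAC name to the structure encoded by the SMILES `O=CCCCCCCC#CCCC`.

Counting along the main chain through the –CHO group and the multiple bond gives 12 carbons: the parent is dodecane.
The principal characteristic group is an aldehyde (terminal –CHO), named with the suffix -al.
There is one C≡C triple bond, indicated by the ending -yne.
The numbering direction is chosen so that the aldehyde carbon is C-1 by definition.
With this numbering: the triple bond between C-8 and C-9.
Assembling the pieces gives dodec-8-ynal.

dodec-8-ynal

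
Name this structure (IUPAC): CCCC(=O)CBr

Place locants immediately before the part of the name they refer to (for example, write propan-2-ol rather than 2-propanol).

The longest carbon chain that includes the carbonyl has 5 carbons, so the parent hydride is pentane.
The principal characteristic group is a ketone (C=O on an internal carbon), named with the suffix -one.
Choose the numbering such that numbering from this end puts the carbonyl group at C-2 rather than C-4.
With this numbering: the carbonyl at C-2; a bromo group at C-1.
Putting it together: 1-bromopentan-2-one.

1-bromopentan-2-one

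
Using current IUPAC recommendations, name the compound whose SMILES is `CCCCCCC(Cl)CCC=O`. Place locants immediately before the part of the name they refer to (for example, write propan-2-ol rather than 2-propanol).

The longest chain bearing the –CHO group is 10 carbons long (decane).
An aldehyde (terminal –CHO) is the principal characteristic group, giving the suffix -al.
Choose the numbering such that the aldehyde carbon is C-1 by definition.
With this numbering: a chloro group at C-4.
The name is 4-chlorodecanal.

4-chlorodecanal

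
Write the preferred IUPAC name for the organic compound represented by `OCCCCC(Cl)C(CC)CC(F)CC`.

5-chloro-6-ethyl-8-fluorodecan-1-ol

The longest carbon chain that includes the –OH group has 10 carbons, so the parent hydride is decane.
An alcohol (–OH) is the principal characteristic group, giving the suffix -ol.
The numbering direction is chosen so that numbering from this end puts the hydroxyl group at C-1 rather than C-10.
This places the hydroxyl at C-1; a chloro group at C-5; an ethyl group at C-6; a fluoro group at C-8.
Prefixes are listed alphabetically: chloro, ethyl, fluoro.
The name is 5-chloro-6-ethyl-8-fluorodecan-1-ol.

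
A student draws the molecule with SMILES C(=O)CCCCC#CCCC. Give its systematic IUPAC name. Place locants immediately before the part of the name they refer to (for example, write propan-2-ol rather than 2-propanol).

dec-6-ynal

Counting along the main chain through the –CHO group and the multiple bond gives 10 carbons: the parent is decane.
The principal characteristic group is an aldehyde (terminal –CHO), named with the suffix -al.
The chain contains a C≡C triple bond, so the unsaturation ending is -yne.
Choose the numbering such that the aldehyde carbon is C-1 by definition.
That gives the triple bond between C-6 and C-7.
The name is dec-6-ynal.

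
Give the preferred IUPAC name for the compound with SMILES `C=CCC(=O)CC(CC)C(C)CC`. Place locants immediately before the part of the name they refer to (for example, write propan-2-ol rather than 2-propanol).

The longest carbon chain that includes the carbonyl and the multiple bond has 9 carbons, so the parent hydride is nonane.
The principal characteristic group is a ketone (C=O on an internal carbon), named with the suffix -one.
The chain contains a C=C double bond, so the unsaturation ending is -ene.
Number the chain so that numbering from this end puts the carbonyl group at C-4 rather than C-6.
This places the carbonyl at C-4; the double bond between C-1 and C-2; an ethyl group at C-6; a methyl group at C-7.
The substituents are ordered alphabetically, ignoring any di-/tri- multipliers.
Putting it together: 6-ethyl-7-methylnon-1-en-4-one.

6-ethyl-7-methylnon-1-en-4-one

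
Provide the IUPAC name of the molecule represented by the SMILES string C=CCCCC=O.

Counting along the main chain through the –CHO group and the multiple bond gives 6 carbons: the parent is hexane.
The highest-priority functional group is an aldehyde (terminal –CHO), so the name ends in -al.
The chain contains a C=C double bond, so the unsaturation ending is -ene.
The numbering direction is chosen so that the aldehyde carbon is C-1 by definition.
This places the double bond between C-5 and C-6.
Assembling the pieces gives hex-5-enal.

hex-5-enal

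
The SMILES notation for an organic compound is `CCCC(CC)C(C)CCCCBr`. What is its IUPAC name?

The parent chain contains 9 carbons (nonane).
The numbering direction is chosen so that the substituent locant set {1,5,6} is lower than {4,5,9} at the first point of difference.
This places a bromo group at C-1; an ethyl group at C-6; a methyl group at C-5.
Substituent prefixes are cited in alphabetical order (multiplying prefixes like di-/tri- are ignored for ordering).
Putting it together: 1-bromo-6-ethyl-5-methylnonane.

1-bromo-6-ethyl-5-methylnonane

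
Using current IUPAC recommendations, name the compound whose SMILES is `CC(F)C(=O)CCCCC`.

2-fluorooctan-3-one

The longest carbon chain that includes the carbonyl has 8 carbons, so the parent hydride is octane.
The principal characteristic group is a ketone (C=O on an internal carbon), named with the suffix -one.
Number the chain so that numbering from this end puts the carbonyl group at C-3 rather than C-6.
With this numbering: the carbonyl at C-3; a fluoro group at C-2.
The name is 2-fluorooctan-3-one.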